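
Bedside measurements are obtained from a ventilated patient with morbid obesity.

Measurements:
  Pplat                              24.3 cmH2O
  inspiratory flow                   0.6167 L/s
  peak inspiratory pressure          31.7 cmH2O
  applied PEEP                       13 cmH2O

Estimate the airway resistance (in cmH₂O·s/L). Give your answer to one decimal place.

12.0

Raw = (PIP − Pplat) / flow = (31.7 − 24.3) / 0.6167 = 7.4 / 0.6167 = 11.999 cmH2O·s/L.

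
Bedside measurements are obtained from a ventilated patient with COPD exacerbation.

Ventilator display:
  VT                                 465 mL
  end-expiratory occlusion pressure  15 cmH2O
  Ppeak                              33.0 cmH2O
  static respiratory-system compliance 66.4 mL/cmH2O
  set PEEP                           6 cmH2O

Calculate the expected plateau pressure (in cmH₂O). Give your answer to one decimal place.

End-expiratory occlusion gives total PEEP = 15 cmH2O (intrinsic PEEP = 15 − 6 = 9). Use total PEEP for the elastic gradient.
Pplat = PEEPtotal + Vt / Cstat = 15 + 465 / 66.4 = 15 + 7.003 = 22.003 cmH2O.

22.0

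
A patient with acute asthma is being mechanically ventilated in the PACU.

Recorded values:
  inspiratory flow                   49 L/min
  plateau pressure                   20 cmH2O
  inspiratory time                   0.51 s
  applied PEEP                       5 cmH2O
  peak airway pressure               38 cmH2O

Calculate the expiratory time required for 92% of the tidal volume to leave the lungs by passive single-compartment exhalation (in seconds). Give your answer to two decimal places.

Flow: 49 L/min ÷ 60 = 0.8167 L/s.
Vt = flow × Ti = 0.8167 L/s × 0.51 s × 1000 mL/L = 416.52 mL.
R = (PIP − Pplat)/V̇ = (38 − 20) / 0.8167 = 18.0/0.8167 = 22.04 cmH2O·s/L.
C = Vt/(Pplat − PEEP) = 416.52 / (20 − 5) = 416.52/15.0 = 27.768 mL/cmH2O.
τ = R × C = 22.04 × 0.02777 L/cmH2O = 0.6121 s.
t = −τ·ln(1 − 0.92) = −0.6121·ln(0.08) = 1.546 s.

1.55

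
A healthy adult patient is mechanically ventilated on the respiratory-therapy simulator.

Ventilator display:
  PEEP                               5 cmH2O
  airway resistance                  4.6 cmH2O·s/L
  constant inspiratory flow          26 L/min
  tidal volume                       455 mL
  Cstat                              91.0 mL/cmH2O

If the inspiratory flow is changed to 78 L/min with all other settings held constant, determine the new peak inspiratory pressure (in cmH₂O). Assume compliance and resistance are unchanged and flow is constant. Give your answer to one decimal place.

Flow: 26 L/min ÷ 60 = 0.4333 L/s.
New flow: 78 L/min ÷ 60 = 1.3 L/s.
PIP = Vt/C + R·V̇ + PEEP (constant-flow equation of motion).
Only the resistive term changes: ΔPIP = R × ΔV̇ = 4.6 × (1.3 − 0.4333) = 4.6 × 0.8667 = 3.987 cmH2O.
Original PIP = 455/91.0 + 4.6×0.4333 + 5 = 11.993 cmH2O; new PIP = 11.993 + (3.987) = 15.98 cmH2O.

16.0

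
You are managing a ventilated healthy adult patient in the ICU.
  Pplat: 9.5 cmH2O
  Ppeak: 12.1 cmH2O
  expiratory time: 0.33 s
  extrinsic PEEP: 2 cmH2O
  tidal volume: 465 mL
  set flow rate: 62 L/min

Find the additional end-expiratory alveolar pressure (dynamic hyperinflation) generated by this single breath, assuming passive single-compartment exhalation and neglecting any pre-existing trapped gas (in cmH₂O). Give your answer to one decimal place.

0.9

Flow: 62 L/min ÷ 60 = 1.0333 L/s.
R = (PIP − Pplat)/V̇ = (12.1 − 9.5) / 1.0333 = 2.6/1.0333 = 2.516 cmH2O·s/L.
C = Vt/(Pplat − PEEP) = 465.0 / (9.5 − 2) = 465.0/7.5 = 62.0 mL/cmH2O.
τ = R × C = 2.516 × 0.062 L/cmH2O = 0.156 s.
Fraction remaining = e^(−Te/τ) = e^(−0.33/0.156) = 0.1206; trapped volume = 465.0 × 0.1206 = 56.079 mL.
Additional alveolar pressure from trapping ≈ V_trapped / C = 56.079 / 62.0 = 0.9045 cmH2O.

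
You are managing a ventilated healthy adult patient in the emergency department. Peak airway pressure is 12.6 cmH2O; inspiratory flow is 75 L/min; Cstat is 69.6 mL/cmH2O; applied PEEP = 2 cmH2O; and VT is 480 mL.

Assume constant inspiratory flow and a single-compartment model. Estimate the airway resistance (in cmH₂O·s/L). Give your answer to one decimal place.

Flow: 75 L/min ÷ 60 = 1.25 L/s.
Equation of motion (constant flow): PIP = Vt/C + R·V̇ + PEEP.
R·V̇ = PIP − Vt/C − PEEP = 12.6 − 480/69.6 − 2 = 12.6 − 6.897 − 2 = 3.703 cmH2O.
R = 3.703 / 1.25 = 2.962 cmH2O·s/L.

3.0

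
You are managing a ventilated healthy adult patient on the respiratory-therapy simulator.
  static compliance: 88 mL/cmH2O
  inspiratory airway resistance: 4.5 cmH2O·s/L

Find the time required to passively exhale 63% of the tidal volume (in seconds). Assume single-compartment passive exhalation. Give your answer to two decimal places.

τ = R × C = 4.5 × 88 mL/cmH2O = 4.5 × 0.088 L/cmH2O = 0.396 s.
Exhaled fraction f = 1 − e^(−t/τ) → t = −τ·ln(1 − f) = −0.396·ln(0.37) = 0.3937 s.

0.39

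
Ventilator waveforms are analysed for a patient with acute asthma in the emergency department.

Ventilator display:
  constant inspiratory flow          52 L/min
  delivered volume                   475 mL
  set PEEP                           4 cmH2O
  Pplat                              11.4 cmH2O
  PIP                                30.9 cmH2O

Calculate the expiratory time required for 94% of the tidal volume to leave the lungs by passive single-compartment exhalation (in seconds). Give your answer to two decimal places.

4.06

Flow: 52 L/min ÷ 60 = 0.8667 L/s.
R = (PIP − Pplat)/V̇ = (30.9 − 11.4) / 0.8667 = 19.5/0.8667 = 22.499 cmH2O·s/L.
C = Vt/(Pplat − PEEP) = 475.0 / (11.4 − 4) = 475.0/7.4 = 64.189 mL/cmH2O.
τ = R × C = 22.499 × 0.06419 L/cmH2O = 1.444 s.
t = −τ·ln(1 − 0.94) = −1.444·ln(0.06) = 4.063 s.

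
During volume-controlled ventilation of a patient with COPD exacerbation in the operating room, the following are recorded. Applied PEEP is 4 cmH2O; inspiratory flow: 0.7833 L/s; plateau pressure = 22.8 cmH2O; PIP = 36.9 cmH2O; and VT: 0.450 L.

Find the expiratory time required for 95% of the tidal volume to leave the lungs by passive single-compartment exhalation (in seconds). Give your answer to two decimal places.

R = (PIP − Pplat)/V̇ = (36.9 − 22.8) / 0.7833 = 14.1/0.7833 = 18.001 cmH2O·s/L.
C = Vt/(Pplat − PEEP) = 450.0 / (22.8 − 4) = 450.0/18.8 = 23.936 mL/cmH2O.
τ = R × C = 18.001 × 0.02394 L/cmH2O = 0.4309 s.
t = −τ·ln(1 − 0.95) = −0.4309·ln(0.05) = 1.291 s.

1.29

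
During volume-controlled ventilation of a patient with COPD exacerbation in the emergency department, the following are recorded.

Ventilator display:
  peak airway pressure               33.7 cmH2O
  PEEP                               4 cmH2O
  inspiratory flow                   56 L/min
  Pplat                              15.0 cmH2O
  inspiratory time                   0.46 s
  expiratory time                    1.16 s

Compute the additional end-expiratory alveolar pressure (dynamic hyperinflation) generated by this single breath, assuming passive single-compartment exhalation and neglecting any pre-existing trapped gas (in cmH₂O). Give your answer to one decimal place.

Flow: 56 L/min ÷ 60 = 0.9333 L/s.
Vt = flow × Ti = 0.9333 L/s × 0.46 s × 1000 mL/L = 429.32 mL.
R = (PIP − Pplat)/V̇ = (33.7 − 15.0) / 0.9333 = 18.7/0.9333 = 20.036 cmH2O·s/L.
C = Vt/(Pplat − PEEP) = 429.32 / (15.0 − 4) = 429.32/11.0 = 39.029 mL/cmH2O.
τ = R × C = 20.036 × 0.03903 L/cmH2O = 0.782 s.
Fraction remaining = e^(−Te/τ) = e^(−1.16/0.782) = 0.2269; trapped volume = 429.32 × 0.2269 = 97.413 mL.
Additional alveolar pressure from trapping ≈ V_trapped / C = 97.413 / 39.029 = 2.496 cmH2O.

2.5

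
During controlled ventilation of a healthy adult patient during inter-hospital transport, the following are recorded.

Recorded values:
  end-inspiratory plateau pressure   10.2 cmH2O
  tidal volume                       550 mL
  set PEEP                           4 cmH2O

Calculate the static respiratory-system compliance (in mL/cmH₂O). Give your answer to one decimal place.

Cstat = Vt / (Pplat − PEEP) = 550 / (10.2 − 4) = 550 / 6.2 = 88.71 mL/cmH2O.

88.7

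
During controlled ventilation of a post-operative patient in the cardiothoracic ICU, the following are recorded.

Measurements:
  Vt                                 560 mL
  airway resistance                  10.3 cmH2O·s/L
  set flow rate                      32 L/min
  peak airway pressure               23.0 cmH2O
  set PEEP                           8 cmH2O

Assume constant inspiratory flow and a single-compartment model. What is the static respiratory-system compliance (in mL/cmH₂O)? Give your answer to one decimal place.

Flow: 32 L/min ÷ 60 = 0.5333 L/s.
Equation of motion (constant flow): PIP = Vt/C + R·V̇ + PEEP.
Vt/C = PIP − R·V̇ − PEEP = 23.0 − 10.3×0.5333 − 8 = 23.0 − 5.493 − 8 = 9.507 cmH2O.
C = Vt / 9.507 = 560 / 9.507 = 58.904 mL/cmH2O.

58.9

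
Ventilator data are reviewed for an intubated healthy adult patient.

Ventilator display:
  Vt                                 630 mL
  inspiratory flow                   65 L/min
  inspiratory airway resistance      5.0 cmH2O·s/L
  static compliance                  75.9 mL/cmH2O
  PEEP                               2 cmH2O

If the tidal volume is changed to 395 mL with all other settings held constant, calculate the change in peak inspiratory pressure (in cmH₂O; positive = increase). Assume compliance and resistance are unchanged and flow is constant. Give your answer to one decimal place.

PIP = Vt/C + R·V̇ + PEEP (constant-flow equation of motion).
Only the elastic term changes: ΔPIP = ΔVt / C = (395 − 630) / 75.9 = -3.096 cmH2O.

-3.1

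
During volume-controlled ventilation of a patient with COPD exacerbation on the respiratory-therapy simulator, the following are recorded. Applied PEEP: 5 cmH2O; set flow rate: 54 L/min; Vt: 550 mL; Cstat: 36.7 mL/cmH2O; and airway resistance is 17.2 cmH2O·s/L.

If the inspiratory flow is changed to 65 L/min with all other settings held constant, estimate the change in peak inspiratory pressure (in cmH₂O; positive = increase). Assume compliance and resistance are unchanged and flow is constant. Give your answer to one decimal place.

Flow: 54 L/min ÷ 60 = 0.9 L/s.
New flow: 65 L/min ÷ 60 = 1.0833 L/s.
PIP = Vt/C + R·V̇ + PEEP (constant-flow equation of motion).
Only the resistive term changes: ΔPIP = R × ΔV̇ = 17.2 × (1.0833 − 0.9) = 17.2 × 0.1833 = 3.153 cmH2O.

3.2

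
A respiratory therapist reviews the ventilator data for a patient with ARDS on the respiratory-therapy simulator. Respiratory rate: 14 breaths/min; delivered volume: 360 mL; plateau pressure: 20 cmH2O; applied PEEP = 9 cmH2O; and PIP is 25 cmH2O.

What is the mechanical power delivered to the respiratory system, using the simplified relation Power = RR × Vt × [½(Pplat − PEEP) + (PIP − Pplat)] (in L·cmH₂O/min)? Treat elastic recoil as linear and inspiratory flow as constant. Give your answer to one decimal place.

52.9

Per-breath work = Vt × [½(Pplat−PEEP) + (PIP−Pplat)] = 0.360 × [0.5×11.0 + 5.0] = 0.360 × 10.5 = 3.78 L·cmH2O.
Power = 14 × 3.78 = 52.92 L·cmH2O/min.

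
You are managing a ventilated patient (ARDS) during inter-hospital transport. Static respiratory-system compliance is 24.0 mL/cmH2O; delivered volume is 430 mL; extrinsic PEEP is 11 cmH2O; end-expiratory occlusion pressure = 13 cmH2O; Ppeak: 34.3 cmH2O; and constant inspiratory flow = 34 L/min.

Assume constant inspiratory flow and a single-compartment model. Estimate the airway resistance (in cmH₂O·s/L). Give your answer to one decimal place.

6.0

Flow: 34 L/min ÷ 60 = 0.5667 L/s.
Total PEEP = 13 cmH2O (set 11 + intrinsic 2); this is the baseline alveolar pressure.
Equation of motion (constant flow): PIP = Vt/C + R·V̇ + PEEP.
R·V̇ = PIP − Vt/C − PEEP = 34.3 − 430/24.0 − 13 = 34.3 − 17.917 − 13 = 3.383 cmH2O.
R = 3.383 / 0.5667 = 5.97 cmH2O·s/L.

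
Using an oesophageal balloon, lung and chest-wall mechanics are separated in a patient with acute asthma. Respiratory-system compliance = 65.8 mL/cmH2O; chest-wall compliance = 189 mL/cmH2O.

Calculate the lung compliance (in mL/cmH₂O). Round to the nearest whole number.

1/CL = 1/Crs − 1/Ccw.
1/CL = 1/65.8 − 1/189 = 0.009907.
CL = 100.94 mL/cmH2O.

101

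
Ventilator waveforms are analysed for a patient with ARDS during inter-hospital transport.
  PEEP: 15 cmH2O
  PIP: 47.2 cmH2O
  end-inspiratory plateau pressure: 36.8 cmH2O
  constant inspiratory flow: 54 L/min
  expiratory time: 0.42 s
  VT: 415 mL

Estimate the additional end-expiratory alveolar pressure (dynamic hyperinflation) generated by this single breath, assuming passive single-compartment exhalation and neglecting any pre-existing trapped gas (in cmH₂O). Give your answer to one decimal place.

3.2

Flow: 54 L/min ÷ 60 = 0.9 L/s.
R = (PIP − Pplat)/V̇ = (47.2 − 36.8) / 0.9 = 10.4/0.9 = 11.556 cmH2O·s/L.
C = Vt/(Pplat − PEEP) = 415.0 / (36.8 − 15) = 415.0/21.8 = 19.037 mL/cmH2O.
τ = R × C = 11.556 × 0.01904 L/cmH2O = 0.22 s.
Fraction remaining = e^(−Te/τ) = e^(−0.42/0.22) = 0.1482; trapped volume = 415.0 × 0.1482 = 61.503 mL.
Additional alveolar pressure from trapping ≈ V_trapped / C = 61.503 / 19.037 = 3.231 cmH2O.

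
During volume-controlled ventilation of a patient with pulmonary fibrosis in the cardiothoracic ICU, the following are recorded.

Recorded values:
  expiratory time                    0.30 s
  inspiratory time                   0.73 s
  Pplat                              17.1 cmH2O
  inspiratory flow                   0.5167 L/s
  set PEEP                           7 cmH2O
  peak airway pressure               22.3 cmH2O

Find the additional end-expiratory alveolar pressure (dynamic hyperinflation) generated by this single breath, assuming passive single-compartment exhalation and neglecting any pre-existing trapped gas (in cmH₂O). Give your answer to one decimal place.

4.5

Vt = flow × Ti = 0.5167 L/s × 0.73 s × 1000 mL/L = 377.19 mL.
R = (PIP − Pplat)/V̇ = (22.3 − 17.1) / 0.5167 = 5.2/0.5167 = 10.064 cmH2O·s/L.
C = Vt/(Pplat − PEEP) = 377.19 / (17.1 − 7) = 377.19/10.1 = 37.346 mL/cmH2O.
τ = R × C = 10.064 × 0.03735 L/cmH2O = 0.3759 s.
Fraction remaining = e^(−Te/τ) = e^(−0.30/0.3759) = 0.4502; trapped volume = 377.19 × 0.4502 = 169.81 mL.
Additional alveolar pressure from trapping ≈ V_trapped / C = 169.81 / 37.346 = 4.547 cmH2O.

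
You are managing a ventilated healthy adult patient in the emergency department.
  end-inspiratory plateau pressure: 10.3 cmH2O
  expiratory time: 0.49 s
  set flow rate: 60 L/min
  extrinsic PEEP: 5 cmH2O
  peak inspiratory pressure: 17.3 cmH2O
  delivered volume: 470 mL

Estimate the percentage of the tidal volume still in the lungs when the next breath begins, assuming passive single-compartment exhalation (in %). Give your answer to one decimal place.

Flow: 60 L/min ÷ 60 = 1 L/s.
R = (PIP − Pplat)/V̇ = (17.3 − 10.3) / 1 = 7.0/1 = 7.0 cmH2O·s/L.
C = Vt/(Pplat − PEEP) = 470.0 / (10.3 − 5) = 470.0/5.3 = 88.679 mL/cmH2O.
τ = R × C = 7.0 × 0.08868 L/cmH2O = 0.6208 s.
Fraction remaining at end-expiration = e^(−Te/τ) = e^(−0.49/0.6208) = 0.4542 → 45.42%.

45.4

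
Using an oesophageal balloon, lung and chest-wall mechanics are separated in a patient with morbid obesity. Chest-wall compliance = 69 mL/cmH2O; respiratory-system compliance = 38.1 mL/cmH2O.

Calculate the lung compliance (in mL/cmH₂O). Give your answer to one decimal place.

85.1

1/CL = 1/Crs − 1/Ccw.
1/CL = 1/38.1 − 1/69 = 0.01175.
CL = 85.106 mL/cmH2O.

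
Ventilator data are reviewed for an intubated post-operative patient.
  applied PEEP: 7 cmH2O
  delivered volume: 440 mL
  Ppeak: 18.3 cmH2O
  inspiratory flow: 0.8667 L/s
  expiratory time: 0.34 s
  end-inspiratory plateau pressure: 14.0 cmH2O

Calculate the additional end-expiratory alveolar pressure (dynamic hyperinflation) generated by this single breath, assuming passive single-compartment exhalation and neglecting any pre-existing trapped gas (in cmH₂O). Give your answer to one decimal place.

2.4

R = (PIP − Pplat)/V̇ = (18.3 − 14.0) / 0.8667 = 4.3/0.8667 = 4.961 cmH2O·s/L.
C = Vt/(Pplat − PEEP) = 440.0 / (14.0 − 7) = 440.0/7.0 = 62.857 mL/cmH2O.
τ = R × C = 4.961 × 0.06286 L/cmH2O = 0.3118 s.
Fraction remaining = e^(−Te/τ) = e^(−0.34/0.3118) = 0.3361; trapped volume = 440.0 × 0.3361 = 147.88 mL.
Additional alveolar pressure from trapping ≈ V_trapped / C = 147.88 / 62.857 = 2.353 cmH2O.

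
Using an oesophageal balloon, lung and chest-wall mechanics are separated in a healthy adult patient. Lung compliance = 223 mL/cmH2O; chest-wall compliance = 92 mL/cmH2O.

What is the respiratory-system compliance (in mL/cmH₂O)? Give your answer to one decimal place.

65.1

Lung and chest wall are elastances in series: 1/Crs = 1/CL + 1/Ccw.
1/Crs = 1/223 + 1/92 = 0.01535.
Crs = 65.147 mL/cmH2O.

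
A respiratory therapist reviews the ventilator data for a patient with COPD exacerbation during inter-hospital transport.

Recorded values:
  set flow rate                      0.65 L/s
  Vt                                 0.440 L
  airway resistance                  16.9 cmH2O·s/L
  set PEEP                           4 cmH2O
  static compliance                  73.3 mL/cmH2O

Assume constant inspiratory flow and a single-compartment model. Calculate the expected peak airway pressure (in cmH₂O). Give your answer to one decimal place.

Equation of motion (constant flow): PIP = Vt/C + R·V̇ + PEEP.
PIP = 440/73.3 + 16.9×0.65 + 4 = 6.003 + 10.985 + 4 = 20.988 cmH2O.

21.0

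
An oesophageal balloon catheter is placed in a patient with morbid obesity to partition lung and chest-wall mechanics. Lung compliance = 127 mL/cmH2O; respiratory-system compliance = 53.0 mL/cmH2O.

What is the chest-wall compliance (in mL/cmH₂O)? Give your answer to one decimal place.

1/Ccw = 1/Crs − 1/CL.
1/Ccw = 1/53.0 − 1/127 = 0.01099.
Ccw = 90.992 mL/cmH2O.

91.0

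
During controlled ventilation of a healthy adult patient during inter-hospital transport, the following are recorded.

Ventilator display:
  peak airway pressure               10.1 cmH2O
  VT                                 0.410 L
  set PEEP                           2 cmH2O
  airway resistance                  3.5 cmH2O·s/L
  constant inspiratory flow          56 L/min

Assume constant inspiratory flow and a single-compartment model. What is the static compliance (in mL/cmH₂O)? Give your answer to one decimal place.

Flow: 56 L/min ÷ 60 = 0.9333 L/s.
Equation of motion (constant flow): PIP = Vt/C + R·V̇ + PEEP.
Vt/C = PIP − R·V̇ − PEEP = 10.1 − 3.5×0.9333 − 2 = 10.1 − 3.267 − 2 = 4.833 cmH2O.
C = Vt / 4.833 = 410 / 4.833 = 84.833 mL/cmH2O.

84.8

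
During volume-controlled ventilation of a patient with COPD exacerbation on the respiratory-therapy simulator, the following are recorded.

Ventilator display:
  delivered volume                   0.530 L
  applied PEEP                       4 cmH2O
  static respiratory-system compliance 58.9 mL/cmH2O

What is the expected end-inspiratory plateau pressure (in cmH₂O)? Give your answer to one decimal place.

Pplat = PEEP + Vt / Cstat = 4 + 530 / 58.9 = 4 + 8.998 = 12.998 cmH2O.

13.0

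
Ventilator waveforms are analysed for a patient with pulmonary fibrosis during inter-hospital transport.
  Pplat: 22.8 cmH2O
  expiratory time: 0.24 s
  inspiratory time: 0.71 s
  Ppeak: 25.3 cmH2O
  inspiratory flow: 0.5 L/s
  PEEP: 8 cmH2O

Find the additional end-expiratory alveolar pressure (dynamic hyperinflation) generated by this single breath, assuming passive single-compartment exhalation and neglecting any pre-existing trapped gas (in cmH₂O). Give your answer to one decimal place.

Vt = flow × Ti = 0.5 L/s × 0.71 s × 1000 mL/L = 355.0 mL.
R = (PIP − Pplat)/V̇ = (25.3 − 22.8) / 0.5 = 2.5/0.5 = 5.0 cmH2O·s/L.
C = Vt/(Pplat − PEEP) = 355.0 / (22.8 − 8) = 355.0/14.8 = 23.986 mL/cmH2O.
τ = R × C = 5.0 × 0.02399 L/cmH2O = 0.12 s.
Fraction remaining = e^(−Te/τ) = e^(−0.24/0.12) = 0.1353; trapped volume = 355.0 × 0.1353 = 48.032 mL.
Additional alveolar pressure from trapping ≈ V_trapped / C = 48.032 / 23.986 = 2.003 cmH2O.

2.0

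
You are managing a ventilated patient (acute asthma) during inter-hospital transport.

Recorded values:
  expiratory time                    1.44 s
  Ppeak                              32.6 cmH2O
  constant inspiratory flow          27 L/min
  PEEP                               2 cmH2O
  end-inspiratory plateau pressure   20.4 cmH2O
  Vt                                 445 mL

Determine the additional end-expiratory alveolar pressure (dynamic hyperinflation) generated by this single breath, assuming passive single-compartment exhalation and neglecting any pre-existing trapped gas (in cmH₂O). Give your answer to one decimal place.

Flow: 27 L/min ÷ 60 = 0.45 L/s.
R = (PIP − Pplat)/V̇ = (32.6 − 20.4) / 0.45 = 12.2/0.45 = 27.111 cmH2O·s/L.
C = Vt/(Pplat − PEEP) = 445.0 / (20.4 − 2) = 445.0/18.4 = 24.185 mL/cmH2O.
τ = R × C = 27.111 × 0.02419 L/cmH2O = 0.6558 s.
Fraction remaining = e^(−Te/τ) = e^(−1.44/0.6558) = 0.1113; trapped volume = 445.0 × 0.1113 = 49.529 mL.
Additional alveolar pressure from trapping ≈ V_trapped / C = 49.529 / 24.185 = 2.048 cmH2O.

2.0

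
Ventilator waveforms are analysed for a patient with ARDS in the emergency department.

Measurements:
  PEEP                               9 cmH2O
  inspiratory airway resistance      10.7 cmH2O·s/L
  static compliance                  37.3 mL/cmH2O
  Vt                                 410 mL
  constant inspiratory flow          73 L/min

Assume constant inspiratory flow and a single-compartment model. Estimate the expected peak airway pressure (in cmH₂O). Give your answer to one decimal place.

Flow: 73 L/min ÷ 60 = 1.2167 L/s.
Equation of motion (constant flow): PIP = Vt/C + R·V̇ + PEEP.
PIP = 410/37.3 + 10.7×1.2167 + 9 = 10.992 + 13.019 + 9 = 33.011 cmH2O.

33.0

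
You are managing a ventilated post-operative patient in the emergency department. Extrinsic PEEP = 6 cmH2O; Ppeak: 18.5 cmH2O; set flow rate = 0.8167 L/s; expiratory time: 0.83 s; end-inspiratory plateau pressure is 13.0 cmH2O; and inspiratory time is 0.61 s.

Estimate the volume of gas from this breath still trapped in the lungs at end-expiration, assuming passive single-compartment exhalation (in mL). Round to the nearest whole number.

Vt = flow × Ti = 0.8167 L/s × 0.61 s × 1000 mL/L = 498.19 mL.
R = (PIP − Pplat)/V̇ = (18.5 − 13.0) / 0.8167 = 5.5/0.8167 = 6.734 cmH2O·s/L.
C = Vt/(Pplat − PEEP) = 498.19 / (13.0 − 6) = 498.19/7.0 = 71.17 mL/cmH2O.
τ = R × C = 6.734 × 0.07117 L/cmH2O = 0.4793 s.
Fraction remaining = e^(−Te/τ) = e^(−0.83/0.4793) = 0.177.
Trapped volume = 498.19 × 0.177 = 88.18 mL.

88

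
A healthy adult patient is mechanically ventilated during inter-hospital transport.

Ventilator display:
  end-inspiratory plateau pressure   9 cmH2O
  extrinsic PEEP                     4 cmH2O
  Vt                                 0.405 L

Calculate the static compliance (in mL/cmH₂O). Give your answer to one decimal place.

81.0

Cstat = Vt / (Pplat − PEEP) = 405 / (9 − 4) = 405 / 5.0 = 81.0 mL/cmH2O.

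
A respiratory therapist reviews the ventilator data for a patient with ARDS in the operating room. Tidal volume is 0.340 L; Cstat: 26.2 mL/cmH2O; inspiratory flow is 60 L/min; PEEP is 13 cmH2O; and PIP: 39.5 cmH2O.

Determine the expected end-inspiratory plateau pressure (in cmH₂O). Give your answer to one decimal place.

Pplat = PEEP + Vt / Cstat = 13 + 340 / 26.2 = 13 + 12.977 = 25.977 cmH2O.

26.0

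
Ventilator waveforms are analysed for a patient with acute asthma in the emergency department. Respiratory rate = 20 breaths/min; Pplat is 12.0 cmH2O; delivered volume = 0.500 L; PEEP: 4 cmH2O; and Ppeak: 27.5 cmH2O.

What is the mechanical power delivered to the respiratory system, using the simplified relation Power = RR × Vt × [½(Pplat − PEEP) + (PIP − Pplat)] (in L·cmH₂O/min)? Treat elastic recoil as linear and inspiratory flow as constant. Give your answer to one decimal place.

Per-breath work = Vt × [½(Pplat−PEEP) + (PIP−Pplat)] = 0.500 × [0.5×8.0 + 15.5] = 0.500 × 19.5 = 9.75 L·cmH2O.
Power = 20 × 9.75 = 195.0 L·cmH2O/min.

195.0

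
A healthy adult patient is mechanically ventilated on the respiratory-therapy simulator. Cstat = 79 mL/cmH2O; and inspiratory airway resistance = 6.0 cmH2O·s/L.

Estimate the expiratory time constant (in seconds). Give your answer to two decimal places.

0.47

τ = R × C = 6.0 × 79 mL/cmH2O = 6.0 × 0.079 L/cmH2O = 0.474 s.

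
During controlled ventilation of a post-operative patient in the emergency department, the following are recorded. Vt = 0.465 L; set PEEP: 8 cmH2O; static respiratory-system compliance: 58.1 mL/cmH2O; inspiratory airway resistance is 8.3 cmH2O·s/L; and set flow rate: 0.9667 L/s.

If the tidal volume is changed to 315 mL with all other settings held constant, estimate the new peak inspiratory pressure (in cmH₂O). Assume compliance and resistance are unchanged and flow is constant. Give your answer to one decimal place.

PIP = Vt/C + R·V̇ + PEEP (constant-flow equation of motion).
Only the elastic term changes: ΔPIP = ΔVt / C = (315 − 465) / 58.1 = -2.582 cmH2O.
Original PIP = 465/58.1 + 8.3×0.9667 + 8 = 24.027 cmH2O; new PIP = 24.027 + (-2.582) = 21.445 cmH2O.

21.4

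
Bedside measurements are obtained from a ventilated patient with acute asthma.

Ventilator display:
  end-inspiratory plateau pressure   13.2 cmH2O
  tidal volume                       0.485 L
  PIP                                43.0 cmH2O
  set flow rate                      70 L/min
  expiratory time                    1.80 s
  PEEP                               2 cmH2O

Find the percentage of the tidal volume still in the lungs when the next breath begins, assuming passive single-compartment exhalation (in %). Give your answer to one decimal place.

Flow: 70 L/min ÷ 60 = 1.1667 L/s.
R = (PIP − Pplat)/V̇ = (43.0 − 13.2) / 1.1667 = 29.8/1.1667 = 25.542 cmH2O·s/L.
C = Vt/(Pplat − PEEP) = 485.0 / (13.2 − 2) = 485.0/11.2 = 43.304 mL/cmH2O.
τ = R × C = 25.542 × 0.0433 L/cmH2O = 1.106 s.
Fraction remaining at end-expiration = e^(−Te/τ) = e^(−1.80/1.106) = 0.1964 → 19.64%.

19.6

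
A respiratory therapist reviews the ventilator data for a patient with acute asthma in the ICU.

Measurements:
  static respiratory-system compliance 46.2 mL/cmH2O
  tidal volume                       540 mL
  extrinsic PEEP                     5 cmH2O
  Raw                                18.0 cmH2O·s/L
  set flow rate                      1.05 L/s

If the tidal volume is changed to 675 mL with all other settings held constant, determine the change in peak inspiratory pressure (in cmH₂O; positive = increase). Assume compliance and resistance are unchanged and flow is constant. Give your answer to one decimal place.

PIP = Vt/C + R·V̇ + PEEP (constant-flow equation of motion).
Only the elastic term changes: ΔPIP = ΔVt / C = (675 − 540) / 46.2 = 2.922 cmH2O.

2.9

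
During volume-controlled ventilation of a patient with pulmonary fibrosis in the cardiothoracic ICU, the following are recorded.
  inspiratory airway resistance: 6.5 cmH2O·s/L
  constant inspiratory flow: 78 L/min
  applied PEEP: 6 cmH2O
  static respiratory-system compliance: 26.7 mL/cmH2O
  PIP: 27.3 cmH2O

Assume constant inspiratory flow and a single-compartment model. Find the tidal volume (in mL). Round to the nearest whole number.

Flow: 78 L/min ÷ 60 = 1.3 L/s.
Equation of motion (constant flow): PIP = Vt/C + R·V̇ + PEEP.
Vt/C = PIP − R·V̇ − PEEP = 27.3 − 8.45 − 6 = 12.85 cmH2O.
Vt = C × 12.85 = 26.7 × 12.85 = 343.1 mL.

343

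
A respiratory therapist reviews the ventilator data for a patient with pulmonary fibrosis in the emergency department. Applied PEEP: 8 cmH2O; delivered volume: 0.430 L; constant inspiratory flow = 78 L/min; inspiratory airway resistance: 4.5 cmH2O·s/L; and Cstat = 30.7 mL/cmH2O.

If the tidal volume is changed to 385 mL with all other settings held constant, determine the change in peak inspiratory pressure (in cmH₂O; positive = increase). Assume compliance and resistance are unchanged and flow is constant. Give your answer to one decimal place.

PIP = Vt/C + R·V̇ + PEEP (constant-flow equation of motion).
Only the elastic term changes: ΔPIP = ΔVt / C = (385 − 430) / 30.7 = -1.466 cmH2O.

-1.5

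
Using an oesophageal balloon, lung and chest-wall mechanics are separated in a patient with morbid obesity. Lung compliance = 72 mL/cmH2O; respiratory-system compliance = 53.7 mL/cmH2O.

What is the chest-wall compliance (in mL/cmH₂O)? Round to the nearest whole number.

1/Ccw = 1/Crs − 1/CL.
1/Ccw = 1/53.7 − 1/72 = 0.004733.
Ccw = 211.28 mL/cmH2O.

211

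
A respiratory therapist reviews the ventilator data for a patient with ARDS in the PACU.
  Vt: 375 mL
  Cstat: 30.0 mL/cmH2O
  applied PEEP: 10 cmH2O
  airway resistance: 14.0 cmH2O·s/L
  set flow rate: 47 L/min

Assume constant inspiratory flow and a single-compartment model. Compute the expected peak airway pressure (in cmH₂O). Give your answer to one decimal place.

33.5

Flow: 47 L/min ÷ 60 = 0.7833 L/s.
Equation of motion (constant flow): PIP = Vt/C + R·V̇ + PEEP.
PIP = 375/30.0 + 14.0×0.7833 + 10 = 12.5 + 10.966 + 10 = 33.466 cmH2O.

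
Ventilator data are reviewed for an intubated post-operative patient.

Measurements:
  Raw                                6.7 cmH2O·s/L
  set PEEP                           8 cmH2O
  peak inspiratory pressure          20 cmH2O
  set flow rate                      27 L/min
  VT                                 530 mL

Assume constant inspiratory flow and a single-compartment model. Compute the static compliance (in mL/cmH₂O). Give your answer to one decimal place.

59.0

Flow: 27 L/min ÷ 60 = 0.45 L/s.
Equation of motion (constant flow): PIP = Vt/C + R·V̇ + PEEP.
Vt/C = PIP − R·V̇ − PEEP = 20 − 6.7×0.45 − 8 = 20 − 3.015 − 8 = 8.985 cmH2O.
C = Vt / 8.985 = 530 / 8.985 = 58.987 mL/cmH2O.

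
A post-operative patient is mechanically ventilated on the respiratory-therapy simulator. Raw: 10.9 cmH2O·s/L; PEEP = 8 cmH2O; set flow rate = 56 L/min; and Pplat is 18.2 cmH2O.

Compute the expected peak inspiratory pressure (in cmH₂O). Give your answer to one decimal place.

Flow: 56 L/min ÷ 60 = 0.9333 L/s.
PIP = Pplat + Raw × flow = 18.2 + 10.9 × 0.9333 = 18.2 + 10.173 = 28.373 cmH2O.

28.4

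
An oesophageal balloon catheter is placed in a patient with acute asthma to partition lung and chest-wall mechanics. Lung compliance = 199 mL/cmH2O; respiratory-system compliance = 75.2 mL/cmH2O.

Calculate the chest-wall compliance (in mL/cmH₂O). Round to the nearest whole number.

1/Ccw = 1/Crs − 1/CL.
1/Ccw = 1/75.2 − 1/199 = 0.008273.
Ccw = 120.88 mL/cmH2O.

121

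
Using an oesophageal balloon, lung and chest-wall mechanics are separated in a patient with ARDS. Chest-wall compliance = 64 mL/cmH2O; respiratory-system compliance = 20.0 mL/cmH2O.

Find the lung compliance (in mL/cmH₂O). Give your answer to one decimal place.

1/CL = 1/Crs − 1/Ccw.
1/CL = 1/20.0 − 1/64 = 0.03438.
CL = 29.087 mL/cmH2O.

29.1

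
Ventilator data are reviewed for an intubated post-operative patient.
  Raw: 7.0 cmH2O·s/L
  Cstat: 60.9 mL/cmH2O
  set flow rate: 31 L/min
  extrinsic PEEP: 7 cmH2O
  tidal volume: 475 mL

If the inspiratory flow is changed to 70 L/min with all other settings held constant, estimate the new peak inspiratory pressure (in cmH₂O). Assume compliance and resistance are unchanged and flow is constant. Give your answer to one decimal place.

23.0

Flow: 31 L/min ÷ 60 = 0.5167 L/s.
New flow: 70 L/min ÷ 60 = 1.1667 L/s.
PIP = Vt/C + R·V̇ + PEEP (constant-flow equation of motion).
Only the resistive term changes: ΔPIP = R × ΔV̇ = 7.0 × (1.1667 − 0.5167) = 7.0 × 0.65 = 4.55 cmH2O.
Original PIP = 475/60.9 + 7.0×0.5167 + 7 = 18.417 cmH2O; new PIP = 18.417 + (4.55) = 22.967 cmH2O.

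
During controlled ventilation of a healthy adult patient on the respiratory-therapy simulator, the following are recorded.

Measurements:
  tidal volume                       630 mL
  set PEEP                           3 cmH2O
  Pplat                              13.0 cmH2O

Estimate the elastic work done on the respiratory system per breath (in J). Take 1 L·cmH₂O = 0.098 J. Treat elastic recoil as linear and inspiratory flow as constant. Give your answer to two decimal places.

Elastic work ≈ ½ × (Pplat − PEEP) × Vt = 0.5 × (13.0 − 3) × 0.630 L = 0.5 × 10.0 × 0.630 = 3.15 L·cmH2O.
× 0.098 J/(L·cmH2O) → 0.3087 J.

0.31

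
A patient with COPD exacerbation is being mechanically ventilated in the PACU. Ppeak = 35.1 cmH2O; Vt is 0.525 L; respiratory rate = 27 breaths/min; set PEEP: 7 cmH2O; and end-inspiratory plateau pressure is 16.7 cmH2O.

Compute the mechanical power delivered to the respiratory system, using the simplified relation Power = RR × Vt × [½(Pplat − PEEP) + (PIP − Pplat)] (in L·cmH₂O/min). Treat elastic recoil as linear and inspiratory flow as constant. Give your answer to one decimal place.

329.6

Per-breath work = Vt × [½(Pplat−PEEP) + (PIP−Pplat)] = 0.525 × [0.5×9.7 + 18.4] = 0.525 × 23.25 = 12.206 L·cmH2O.
Power = 27 × 12.206 = 329.56 L·cmH2O/min.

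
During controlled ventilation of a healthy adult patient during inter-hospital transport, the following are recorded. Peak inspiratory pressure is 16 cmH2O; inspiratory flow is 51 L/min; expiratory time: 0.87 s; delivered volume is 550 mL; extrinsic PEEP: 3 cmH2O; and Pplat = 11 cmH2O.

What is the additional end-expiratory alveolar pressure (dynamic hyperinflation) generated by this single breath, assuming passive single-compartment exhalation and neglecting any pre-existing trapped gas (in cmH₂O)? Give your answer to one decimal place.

Flow: 51 L/min ÷ 60 = 0.85 L/s.
R = (PIP − Pplat)/V̇ = (16 − 11) / 0.85 = 5.0/0.85 = 5.882 cmH2O·s/L.
C = Vt/(Pplat − PEEP) = 550.0 / (11 − 3) = 550.0/8.0 = 68.75 mL/cmH2O.
τ = R × C = 5.882 × 0.06875 L/cmH2O = 0.4044 s.
Fraction remaining = e^(−Te/τ) = e^(−0.87/0.4044) = 0.1163; trapped volume = 550.0 × 0.1163 = 63.965 mL.
Additional alveolar pressure from trapping ≈ V_trapped / C = 63.965 / 68.75 = 0.9304 cmH2O.

0.9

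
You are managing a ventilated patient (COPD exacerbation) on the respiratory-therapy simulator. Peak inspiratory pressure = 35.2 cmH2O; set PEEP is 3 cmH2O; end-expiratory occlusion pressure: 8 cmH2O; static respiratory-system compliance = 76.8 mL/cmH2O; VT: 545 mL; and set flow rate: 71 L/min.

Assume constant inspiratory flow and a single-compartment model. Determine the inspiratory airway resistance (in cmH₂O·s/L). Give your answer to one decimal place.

17.0

Flow: 71 L/min ÷ 60 = 1.1833 L/s.
Total PEEP = 8 cmH2O (set 3 + intrinsic 5); this is the baseline alveolar pressure.
Equation of motion (constant flow): PIP = Vt/C + R·V̇ + PEEP.
R·V̇ = PIP − Vt/C − PEEP = 35.2 − 545/76.8 − 8 = 35.2 − 7.096 − 8 = 20.104 cmH2O.
R = 20.104 / 1.1833 = 16.99 cmH2O·s/L.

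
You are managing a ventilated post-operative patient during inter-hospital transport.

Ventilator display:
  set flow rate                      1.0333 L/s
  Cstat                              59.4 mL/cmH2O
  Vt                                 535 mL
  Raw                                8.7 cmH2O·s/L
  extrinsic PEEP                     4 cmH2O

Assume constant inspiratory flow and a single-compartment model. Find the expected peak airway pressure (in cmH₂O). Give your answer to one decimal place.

22.0

Equation of motion (constant flow): PIP = Vt/C + R·V̇ + PEEP.
PIP = 535/59.4 + 8.7×1.0333 + 4 = 9.007 + 8.99 + 4 = 21.997 cmH2O.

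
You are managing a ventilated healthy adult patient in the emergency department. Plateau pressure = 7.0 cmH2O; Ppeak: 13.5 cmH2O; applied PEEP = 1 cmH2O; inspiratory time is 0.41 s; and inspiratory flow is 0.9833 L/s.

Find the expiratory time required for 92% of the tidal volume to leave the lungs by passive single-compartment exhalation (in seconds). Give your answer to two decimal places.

1.12

Vt = flow × Ti = 0.9833 L/s × 0.41 s × 1000 mL/L = 403.15 mL.
R = (PIP − Pplat)/V̇ = (13.5 − 7.0) / 0.9833 = 6.5/0.9833 = 6.61 cmH2O·s/L.
C = Vt/(Pplat − PEEP) = 403.15 / (7.0 − 1) = 403.15/6.0 = 67.192 mL/cmH2O.
τ = R × C = 6.61 × 0.06719 L/cmH2O = 0.4441 s.
t = −τ·ln(1 − 0.92) = −0.4441·ln(0.08) = 1.122 s.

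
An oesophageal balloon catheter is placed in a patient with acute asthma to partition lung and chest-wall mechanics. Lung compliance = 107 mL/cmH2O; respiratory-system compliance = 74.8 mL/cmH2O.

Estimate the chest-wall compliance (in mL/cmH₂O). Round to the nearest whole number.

1/Ccw = 1/Crs − 1/CL.
1/Ccw = 1/74.8 − 1/107 = 0.004023.
Ccw = 248.57 mL/cmH2O.

249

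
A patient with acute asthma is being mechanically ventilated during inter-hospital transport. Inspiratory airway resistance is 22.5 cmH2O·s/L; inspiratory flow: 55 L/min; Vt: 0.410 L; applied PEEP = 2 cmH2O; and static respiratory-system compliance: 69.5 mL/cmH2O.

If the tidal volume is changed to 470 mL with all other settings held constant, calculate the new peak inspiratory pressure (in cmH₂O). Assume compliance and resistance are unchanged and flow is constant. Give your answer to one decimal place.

Flow: 55 L/min ÷ 60 = 0.9167 L/s.
PIP = Vt/C + R·V̇ + PEEP (constant-flow equation of motion).
Only the elastic term changes: ΔPIP = ΔVt / C = (470 − 410) / 69.5 = 0.8633 cmH2O.
Original PIP = 410/69.5 + 22.5×0.9167 + 2 = 28.525 cmH2O; new PIP = 28.525 + (0.8633) = 29.388 cmH2O.

29.4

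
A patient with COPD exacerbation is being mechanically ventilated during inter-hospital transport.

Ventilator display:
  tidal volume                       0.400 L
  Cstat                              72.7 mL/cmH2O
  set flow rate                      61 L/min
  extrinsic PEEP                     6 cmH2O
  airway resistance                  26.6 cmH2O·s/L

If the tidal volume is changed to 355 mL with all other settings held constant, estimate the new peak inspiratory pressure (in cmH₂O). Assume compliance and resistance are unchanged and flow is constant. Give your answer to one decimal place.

37.9

Flow: 61 L/min ÷ 60 = 1.0167 L/s.
PIP = Vt/C + R·V̇ + PEEP (constant-flow equation of motion).
Only the elastic term changes: ΔPIP = ΔVt / C = (355 − 400) / 72.7 = -0.619 cmH2O.
Original PIP = 400/72.7 + 26.6×1.0167 + 6 = 38.546 cmH2O; new PIP = 38.546 + (-0.619) = 37.927 cmH2O.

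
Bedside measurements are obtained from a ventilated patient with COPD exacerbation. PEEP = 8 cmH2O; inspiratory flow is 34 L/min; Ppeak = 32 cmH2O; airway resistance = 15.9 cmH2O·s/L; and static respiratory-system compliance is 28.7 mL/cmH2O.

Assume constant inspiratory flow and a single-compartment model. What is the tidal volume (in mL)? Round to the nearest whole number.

Flow: 34 L/min ÷ 60 = 0.5667 L/s.
Equation of motion (constant flow): PIP = Vt/C + R·V̇ + PEEP.
Vt/C = PIP − R·V̇ − PEEP = 32 − 9.011 − 8 = 14.989 cmH2O.
Vt = C × 14.989 = 28.7 × 14.989 = 430.18 mL.

430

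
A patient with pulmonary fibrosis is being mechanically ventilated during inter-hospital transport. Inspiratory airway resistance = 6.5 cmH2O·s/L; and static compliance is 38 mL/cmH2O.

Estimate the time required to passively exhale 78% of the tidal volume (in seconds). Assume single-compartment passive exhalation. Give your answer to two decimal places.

τ = R × C = 6.5 × 38 mL/cmH2O = 6.5 × 0.038 L/cmH2O = 0.247 s.
Exhaled fraction f = 1 − e^(−t/τ) → t = −τ·ln(1 − f) = −0.247·ln(0.22) = 0.374 s.

0.37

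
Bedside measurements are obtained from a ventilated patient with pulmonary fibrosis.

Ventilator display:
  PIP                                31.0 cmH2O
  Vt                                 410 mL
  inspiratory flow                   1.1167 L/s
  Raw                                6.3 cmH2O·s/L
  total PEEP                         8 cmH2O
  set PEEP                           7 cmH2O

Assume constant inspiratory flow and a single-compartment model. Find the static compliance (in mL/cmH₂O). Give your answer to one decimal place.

Total PEEP = 8 cmH2O (set 7 + intrinsic 1); this is the baseline alveolar pressure.
Equation of motion (constant flow): PIP = Vt/C + R·V̇ + PEEP.
Vt/C = PIP − R·V̇ − PEEP = 31.0 − 6.3×1.1167 − 8 = 31.0 − 7.035 − 8 = 15.965 cmH2O.
C = Vt / 15.965 = 410 / 15.965 = 25.681 mL/cmH2O.

25.7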